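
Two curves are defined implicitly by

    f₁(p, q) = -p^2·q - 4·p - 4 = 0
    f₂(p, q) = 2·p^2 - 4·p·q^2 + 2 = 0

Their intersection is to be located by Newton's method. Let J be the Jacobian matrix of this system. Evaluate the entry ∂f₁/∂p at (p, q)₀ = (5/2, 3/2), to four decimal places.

-11.5000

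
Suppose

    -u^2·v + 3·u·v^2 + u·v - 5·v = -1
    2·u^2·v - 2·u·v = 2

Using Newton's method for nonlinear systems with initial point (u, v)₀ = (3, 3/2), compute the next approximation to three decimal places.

(2.201, 1.166)

At (3, 3/2): F = (4.750, 16.000).
Jacobian J = [[-2·u·v + 3·v^2 + v, -u^2 + 6·u·v + u - 5], [4·u·v - 2·v, 2·u^2 - 2·u]].
At the point, J = [[-0.750, 16.000], [15.000, 12.000]] (det J = -249.000).
Solving J·Δ = −F gives Δ = (-0.799, -0.334).
Then the next iterate is (u, v)₁ = (2.201, 1.166).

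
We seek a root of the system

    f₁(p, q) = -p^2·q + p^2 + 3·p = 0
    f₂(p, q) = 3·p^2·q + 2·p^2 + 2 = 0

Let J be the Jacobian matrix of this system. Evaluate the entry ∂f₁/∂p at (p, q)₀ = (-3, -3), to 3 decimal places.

-21.000

∂f₁/∂p = -2·p·q + 2·p + 3.
At (-3, -3) this is -21.000.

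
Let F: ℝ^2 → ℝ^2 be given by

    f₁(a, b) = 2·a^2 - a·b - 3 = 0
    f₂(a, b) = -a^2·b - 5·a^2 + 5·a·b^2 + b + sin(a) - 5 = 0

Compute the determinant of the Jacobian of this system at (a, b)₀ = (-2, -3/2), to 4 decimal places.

-225.1677

J = [[4·a - b, -a], [-2·a·b - 10·a + 5·b^2 + cos(a), -a^2 + 10·a·b + 1]].
At the point, J = [[-6.5000, 2.0000], [24.833853, 27.0000]].
det J = -225.1677.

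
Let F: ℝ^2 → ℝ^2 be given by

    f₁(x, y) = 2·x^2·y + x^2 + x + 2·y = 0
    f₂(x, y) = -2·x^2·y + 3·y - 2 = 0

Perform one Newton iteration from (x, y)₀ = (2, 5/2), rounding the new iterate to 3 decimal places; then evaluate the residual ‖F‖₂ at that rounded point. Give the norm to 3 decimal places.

At (2, 5/2): F = (31.000, -14.500).
Jacobian J = [[4·x·y + 2·x + 1, 2·x^2 + 2], [-4·x·y, -2·x^2 + 3]].
At the point, J = [[25.000, 10.000], [-20.000, -5.000]] (det J = 75.000).
Solving J·Δ = −F gives Δ = (0.133, -3.433).
Then the next iterate is (x, y)₁ = (2.133, -0.933).
Re-evaluating at (2.133, -0.933): F = (-3.67303, 3.69072), so ‖F‖₂ = 5.207.

5.207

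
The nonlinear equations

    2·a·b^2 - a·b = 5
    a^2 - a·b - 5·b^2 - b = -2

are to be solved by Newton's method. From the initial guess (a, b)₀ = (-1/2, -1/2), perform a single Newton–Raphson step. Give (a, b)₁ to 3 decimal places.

(4.571, -0.214)

At (-1/2, -1/2): F = (-5.500, 1.250).
Jacobian J = [[2·b^2 - b, 4·a·b - a], [2·a - b, -a - 10·b - 1]].
At the point, J = [[1.000, 1.500], [-0.500, 4.500]] (det J = 5.250).
Solving J·Δ = −F gives Δ = (5.071, 0.286).
Then the next iterate is (a, b)₁ = (4.571, -0.214).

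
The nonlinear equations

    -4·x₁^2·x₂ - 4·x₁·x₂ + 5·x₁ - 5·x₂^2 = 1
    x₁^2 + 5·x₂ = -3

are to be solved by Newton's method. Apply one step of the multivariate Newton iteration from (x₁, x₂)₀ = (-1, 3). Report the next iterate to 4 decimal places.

At (-1, 3): F = (-51.0000, 19.0000).
Jacobian J = [[-8·x₁·x₂ - 4·x₂ + 5, -4·x₁^2 - 4·x₁ - 10·x₂], [2·x₁, 5]].
At the point, J = [[17.0000, -30.0000], [-2.0000, 5.0000]] (det J = 25.0000).
Solving J·Δ = −F gives Δ = (-12.6000, -8.8400).
Then the next iterate is (x₁, x₂)₁ = (-13.6000, -5.8400).

(-13.6000, -5.8400)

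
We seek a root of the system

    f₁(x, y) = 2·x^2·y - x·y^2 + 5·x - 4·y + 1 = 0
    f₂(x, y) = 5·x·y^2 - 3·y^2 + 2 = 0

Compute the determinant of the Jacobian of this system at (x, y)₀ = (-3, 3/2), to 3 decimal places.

J = [[4·x·y - y^2 + 5, 2·x^2 - 2·x·y - 4], [5·y^2, 10·x·y - 6·y]].
At the point, J = [[-15.250, 23.000], [11.250, -54.000]].
det J = 564.750.

564.750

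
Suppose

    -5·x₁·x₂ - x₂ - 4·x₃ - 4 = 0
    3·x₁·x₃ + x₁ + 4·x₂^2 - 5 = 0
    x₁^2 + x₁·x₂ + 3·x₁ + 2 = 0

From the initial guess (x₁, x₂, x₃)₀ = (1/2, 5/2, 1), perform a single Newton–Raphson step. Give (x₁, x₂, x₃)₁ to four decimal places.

At (1/2, 5/2, 1): F = (-16.7500, 22.0000, 5.0000).
Jacobian J = [[-5·x₂, -5·x₁ - 1, -4], [3·x₃ + 1, 8·x₂, 3·x₁], [2·x₁ + x₂ + 3, x₁, 0]].
At the point, J = [[-12.5000, -3.5000, -4.0000], [4.0000, 20.0000, 1.5000], [6.5000, 0.5000, 0.0000]] (det J = 487.2500).
Solving J·Δ = −F gives Δ = (-0.7025, -0.8670, -1.2335).
Then the next iterate is (x₁, x₂, x₃)₁ = (-0.2025, 1.6330, -0.2335).

(-0.2025, 1.6330, -0.2335)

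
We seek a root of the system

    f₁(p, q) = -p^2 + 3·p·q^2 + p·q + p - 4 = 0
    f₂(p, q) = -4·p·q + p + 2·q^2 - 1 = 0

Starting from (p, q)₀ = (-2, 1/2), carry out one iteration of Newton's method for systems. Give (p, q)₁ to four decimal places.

(0.0734, 0.5573)

At (-2, 1/2): F = (-12.5000, 1.5000).
Jacobian J = [[-2·p + 3·q^2 + q + 1, 6·p·q + p], [-4·q + 1, -4·p + 4·q]].
At the point, J = [[6.2500, -8.0000], [-1.0000, 10.0000]] (det J = 54.5000).
Solving J·Δ = −F gives Δ = (2.0734, 0.0573).
Then the next iterate is (p, q)₁ = (0.0734, 0.5573).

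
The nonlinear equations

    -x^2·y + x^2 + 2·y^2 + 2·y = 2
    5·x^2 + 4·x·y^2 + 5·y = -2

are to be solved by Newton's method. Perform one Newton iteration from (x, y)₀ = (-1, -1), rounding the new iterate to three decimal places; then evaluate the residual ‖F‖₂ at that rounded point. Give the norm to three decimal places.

0.061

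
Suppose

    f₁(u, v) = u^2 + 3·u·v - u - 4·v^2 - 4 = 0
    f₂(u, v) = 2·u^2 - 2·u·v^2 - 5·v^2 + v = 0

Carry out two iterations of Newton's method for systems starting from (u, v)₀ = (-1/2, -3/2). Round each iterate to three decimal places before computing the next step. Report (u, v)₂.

(-1.545, -1.099)

At (-1/2, -3/2): F = (-10.000, -10.000).
Jacobian J = [[2·u + 3·v - 1, 3·u - 8·v], [4·u - 2·v^2, -4·u·v - 10·v + 1]].
At the point, J = [[-6.500, 10.500], [-6.500, 13.000]] (det J = -16.250).
Solving J·Δ = −F gives Δ = (-1.538, 0.000).
Then the next iterate is (u, v)₁ = (-2.038, -1.500).
Round to (-2.038, -1.500) and repeat: F = (2.36244, 4.72789), J = [[-9.576, 5.886], [-12.652, 3.772]].
Δ = (0.493, 0.401), so (u, v)₂ = (-1.545, -1.099).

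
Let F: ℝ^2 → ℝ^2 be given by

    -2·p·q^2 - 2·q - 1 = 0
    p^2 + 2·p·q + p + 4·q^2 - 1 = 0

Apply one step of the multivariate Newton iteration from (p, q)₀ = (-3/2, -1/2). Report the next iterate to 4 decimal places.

At (-3/2, -1/2): F = (0.7500, 2.2500).
Jacobian J = [[-2·q^2, -4·p·q - 2], [2·p + 2·q + 1, 2·p + 8·q]].
At the point, J = [[-0.5000, -5.0000], [-3.0000, -7.0000]] (det J = -11.5000).
Solving J·Δ = −F gives Δ = (0.5217, 0.0978).
Then the next iterate is (p, q)₁ = (-0.9783, -0.4022).

(-0.9783, -0.4022)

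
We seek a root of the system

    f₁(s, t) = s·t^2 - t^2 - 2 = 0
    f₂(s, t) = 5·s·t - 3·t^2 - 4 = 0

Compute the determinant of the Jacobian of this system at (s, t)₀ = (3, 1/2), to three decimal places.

-2.000

J = [[t^2, 2·s·t - 2·t], [5·t, 5·s - 6·t]].
At the point, J = [[0.250, 2.000], [2.500, 12.000]].
det J = -2.000.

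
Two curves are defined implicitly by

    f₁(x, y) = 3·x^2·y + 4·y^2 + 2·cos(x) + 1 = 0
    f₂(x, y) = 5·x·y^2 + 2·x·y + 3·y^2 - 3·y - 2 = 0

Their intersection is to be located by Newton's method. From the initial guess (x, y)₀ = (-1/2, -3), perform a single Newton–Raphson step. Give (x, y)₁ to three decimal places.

At (-1/2, -3): F = (36.50517, 14.500).
Jacobian J = [[6·x·y - 2·sin(x), 3·x^2 + 8·y], [5·y^2 + 2·y, 10·x·y + 2·x + 6·y - 3]].
At the point, J = [[9.95885, -23.250], [39.000, -7.000]] (det J = 837.03804).
Solving J·Δ = −F gives Δ = (-0.097, 1.528).
Then the next iterate is (x, y)₁ = (-0.597, -1.472).

(-0.597, -1.472)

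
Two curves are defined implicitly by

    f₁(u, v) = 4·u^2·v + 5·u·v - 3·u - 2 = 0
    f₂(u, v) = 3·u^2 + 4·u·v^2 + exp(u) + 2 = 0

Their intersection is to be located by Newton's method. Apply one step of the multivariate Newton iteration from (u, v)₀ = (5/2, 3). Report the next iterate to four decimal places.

(1.6951, 1.7987)

At (5/2, 3): F = (103.0000, 122.932494).
Jacobian J = [[8·u·v + 5·v - 3, 4·u^2 + 5·u], [6·u + 4·v^2 + exp(u), 8·u·v]].
At the point, J = [[72.0000, 37.5000], [63.182494, 60.0000]] (det J = 1950.656476).
Solving J·Δ = −F gives Δ = (-0.8049, -1.2013).
Then the next iterate is (u, v)₁ = (1.6951, 1.7987).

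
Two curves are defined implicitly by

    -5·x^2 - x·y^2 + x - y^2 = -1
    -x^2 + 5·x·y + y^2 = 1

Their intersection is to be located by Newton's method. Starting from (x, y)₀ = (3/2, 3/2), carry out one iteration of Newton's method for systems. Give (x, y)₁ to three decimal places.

(0.959, 0.756)

At (3/2, 3/2): F = (-14.375, 10.250).
Jacobian J = [[-10·x - y^2 + 1, -2·x·y - 2·y], [-2·x + 5·y, 5·x + 2·y]].
At the point, J = [[-16.250, -7.500], [4.500, 10.500]] (det J = -136.875).
Solving J·Δ = −F gives Δ = (-0.541, -0.744).
Then the next iterate is (x, y)₁ = (0.959, 0.756).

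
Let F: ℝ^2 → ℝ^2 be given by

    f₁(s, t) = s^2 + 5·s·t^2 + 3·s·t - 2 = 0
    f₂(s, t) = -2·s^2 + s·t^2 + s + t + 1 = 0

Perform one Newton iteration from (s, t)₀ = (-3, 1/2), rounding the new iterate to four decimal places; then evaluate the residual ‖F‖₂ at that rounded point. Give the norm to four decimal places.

5.0825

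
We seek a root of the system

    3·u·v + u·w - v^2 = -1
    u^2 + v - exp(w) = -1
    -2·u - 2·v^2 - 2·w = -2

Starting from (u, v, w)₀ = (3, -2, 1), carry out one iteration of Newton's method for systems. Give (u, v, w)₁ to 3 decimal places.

At (3, -2, 1): F = (-18.000, 5.28172, -14.000).
Jacobian J = [[3·v + w, 3·u - 2·v, u], [2·u, 1, -exp(w)], [-2, -4·v, -2]].
At the point, J = [[-5.000, 13.000, 3.000], [6.000, 1.000, -2.71828], [-2.000, 8.000, -2.000]] (det J = 277.94405).
Solving J·Δ = −F gives Δ = (-1.602, 1.047, -1.209).
Then the next iterate is (u, v, w)₁ = (1.398, -0.953, -0.209).

(1.398, -0.953, -0.209)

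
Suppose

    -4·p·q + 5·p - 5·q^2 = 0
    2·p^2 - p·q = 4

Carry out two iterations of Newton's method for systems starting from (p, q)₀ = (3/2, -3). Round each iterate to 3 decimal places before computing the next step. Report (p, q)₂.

At (3/2, -3): F = (-19.500, 5.000).
Jacobian J = [[-4·q + 5, -4·p - 10·q], [4·p - q, -p]].
At the point, J = [[17.000, 24.000], [9.000, -1.500]] (det J = -241.500).
Solving J·Δ = −F gives Δ = (-0.376, 1.079).
Then the next iterate is (p, q)₁ = (1.124, -1.921).
Round to (1.124, -1.921) and repeat: F = (-4.19439, 0.68596), J = [[12.684, 14.714], [6.417, -1.124]].
Δ = (-0.049, 0.328), so (p, q)₂ = (1.075, -1.593).

(1.075, -1.593)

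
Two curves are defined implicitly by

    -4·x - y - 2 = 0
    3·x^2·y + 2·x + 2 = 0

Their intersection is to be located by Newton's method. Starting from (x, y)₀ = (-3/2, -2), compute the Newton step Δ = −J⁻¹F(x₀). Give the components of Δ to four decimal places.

At (-3/2, -2): F = (6.0000, -14.5000).
Jacobian J = [[-4, -1], [6·x·y + 2, 3·x^2]].
At the point, J = [[-4.0000, -1.0000], [20.0000, 6.7500]] (det J = -7.0000).
Solving J·Δ = −F gives Δ = (3.7143, -8.8571).

(3.7143, -8.8571)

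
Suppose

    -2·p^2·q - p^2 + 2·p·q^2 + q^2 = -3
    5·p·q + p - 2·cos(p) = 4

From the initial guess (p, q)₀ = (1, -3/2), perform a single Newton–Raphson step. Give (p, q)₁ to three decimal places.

(-5.545, -5.489)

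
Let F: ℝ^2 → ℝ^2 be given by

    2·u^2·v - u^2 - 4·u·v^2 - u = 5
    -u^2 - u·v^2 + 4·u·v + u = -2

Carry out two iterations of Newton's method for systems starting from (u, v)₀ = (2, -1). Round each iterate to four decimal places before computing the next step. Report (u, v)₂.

(-2.6051, -3.2299)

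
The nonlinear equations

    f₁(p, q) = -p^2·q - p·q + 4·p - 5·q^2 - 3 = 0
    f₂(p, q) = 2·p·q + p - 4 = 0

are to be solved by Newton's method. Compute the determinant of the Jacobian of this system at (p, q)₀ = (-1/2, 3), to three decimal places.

204.250

J = [[-2·p·q - q + 4, -p^2 - p - 10·q], [2·q + 1, 2·p]].
At the point, J = [[4.000, -29.750], [7.000, -1.000]].
det J = 204.250.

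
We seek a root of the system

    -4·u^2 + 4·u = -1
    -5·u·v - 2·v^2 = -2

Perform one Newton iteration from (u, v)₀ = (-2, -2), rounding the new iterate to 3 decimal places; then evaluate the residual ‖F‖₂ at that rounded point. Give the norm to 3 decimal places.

At (-2, -2): F = (-23.000, -26.000).
Jacobian J = [[-8·u + 4, 0], [-5·v, -5·u - 4·v]].
At the point, J = [[20.000, 0.000], [10.000, 18.000]] (det J = 360.000).
Solving J·Δ = −F gives Δ = (1.150, 0.806).
Then the next iterate is (u, v)₁ = (-0.850, -1.194).
Re-evaluating at (-0.850, -1.194): F = (-5.290, -5.92577), so ‖F‖₂ = 7.943.

7.943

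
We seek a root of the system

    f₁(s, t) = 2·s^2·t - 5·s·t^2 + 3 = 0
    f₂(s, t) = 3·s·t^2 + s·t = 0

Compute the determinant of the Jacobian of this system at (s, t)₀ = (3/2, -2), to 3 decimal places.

J = [[4·s·t - 5·t^2, 2·s^2 - 10·s·t], [3·t^2 + t, 6·s·t + s]].
At the point, J = [[-32.000, 34.500], [10.000, -16.500]].
det J = 183.000.

183.000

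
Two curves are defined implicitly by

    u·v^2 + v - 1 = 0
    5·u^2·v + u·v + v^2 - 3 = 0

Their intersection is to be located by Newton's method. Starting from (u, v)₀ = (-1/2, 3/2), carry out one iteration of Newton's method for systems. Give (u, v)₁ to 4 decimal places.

At (-1/2, 3/2): F = (-0.6250, 0.3750).
Jacobian J = [[v^2, 2·u·v + 1], [10·u·v + v, 5·u^2 + u + 2·v]].
At the point, J = [[2.2500, -0.5000], [-6.0000, 3.7500]] (det J = 5.4375).
Solving J·Δ = −F gives Δ = (0.3966, 0.5345).
Then the next iterate is (u, v)₁ = (-0.1034, 2.0345).

(-0.1034, 2.0345)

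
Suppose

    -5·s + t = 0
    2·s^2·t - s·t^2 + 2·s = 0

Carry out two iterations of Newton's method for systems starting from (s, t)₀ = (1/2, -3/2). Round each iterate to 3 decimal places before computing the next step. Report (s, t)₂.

At (1/2, -3/2): F = (-4.000, -0.875).
Jacobian J = [[-5, 1], [4·s·t - t^2 + 2, 2·s^2 - 2·s·t]].
At the point, J = [[-5.000, 1.000], [-3.250, 2.000]] (det J = -6.750).
Solving J·Δ = −F gives Δ = (-1.056, -1.278).
Then the next iterate is (s, t)₁ = (-0.556, -2.778).
Round to (-0.556, -2.778) and repeat: F = (0.002, 1.46125), J = [[-5.000, 1.000], [0.46099, -2.47086]].
Δ = (0.123, 0.614), so (s, t)₂ = (-0.433, -2.164).

(-0.433, -2.164)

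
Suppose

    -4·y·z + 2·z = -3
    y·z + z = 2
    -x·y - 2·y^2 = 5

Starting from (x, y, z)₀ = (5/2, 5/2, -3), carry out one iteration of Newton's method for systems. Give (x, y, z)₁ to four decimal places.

(-8.5278, 2.8056, 0.8333)

At (5/2, 5/2, -3): F = (27.0000, -12.5000, -23.7500).
Jacobian J = [[0, -4·z, -4·y + 2], [0, z, y + 1], [-y, -x - 4·y, 0]].
At the point, J = [[0.0000, 12.0000, -8.0000], [0.0000, -3.0000, 3.5000], [-2.5000, -12.5000, 0.0000]] (det J = -45.0000).
Solving J·Δ = −F gives Δ = (-11.0278, 0.3056, 3.8333).
Then the next iterate is (x, y, z)₁ = (-8.5278, 2.8056, 0.8333).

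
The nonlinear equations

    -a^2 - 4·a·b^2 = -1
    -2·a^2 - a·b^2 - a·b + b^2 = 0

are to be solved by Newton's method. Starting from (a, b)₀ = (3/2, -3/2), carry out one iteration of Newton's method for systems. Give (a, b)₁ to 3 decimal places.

At (3/2, -3/2): F = (-14.750, -3.375).
Jacobian J = [[-2·a - 4·b^2, -8·a·b], [-4·a - b^2 - b, -2·a·b - a + 2·b]].
At the point, J = [[-12.000, 18.000], [-6.750, 0.000]] (det J = 121.500).
Solving J·Δ = −F gives Δ = (-0.500, 0.486).
Then the next iterate is (a, b)₁ = (1.000, -1.014).

(1.000, -1.014)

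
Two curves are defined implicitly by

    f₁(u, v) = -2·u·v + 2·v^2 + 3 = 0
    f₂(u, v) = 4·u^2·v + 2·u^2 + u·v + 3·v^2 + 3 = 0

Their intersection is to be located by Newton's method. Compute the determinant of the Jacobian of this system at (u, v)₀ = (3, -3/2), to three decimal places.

-216.000

J = [[-2·v, -2·u + 4·v], [8·u·v + 4·u + v, 4·u^2 + u + 6·v]].
At the point, J = [[3.000, -12.000], [-25.500, 30.000]].
det J = -216.000.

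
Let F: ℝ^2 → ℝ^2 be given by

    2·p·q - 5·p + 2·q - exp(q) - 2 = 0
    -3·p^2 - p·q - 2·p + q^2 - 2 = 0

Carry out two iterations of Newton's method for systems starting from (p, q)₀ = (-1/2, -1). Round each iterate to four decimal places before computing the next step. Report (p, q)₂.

(-0.6747, -1.8219)

At (-1/2, -1): F = (-0.867879, -1.2500).
Jacobian J = [[2·q - 5, 2·p - exp(q) + 2], [-6·p - q - 2, -p + 2·q]].
At the point, J = [[-7.0000, 0.632121], [2.0000, -1.5000]] (det J = 9.235759).
Solving J·Δ = −F gives Δ = (-0.2265, -1.1353).
Then the next iterate is (p, q)₁ = (-0.7265, -2.1353).
Round to (-0.7265, -2.1353) and repeat: F = (0.346282, 0.877804), J = [[-9.2706, 0.428791], [4.4943, -3.5441]].
Δ = (0.0518, 0.3134), so (p, q)₂ = (-0.6747, -1.8219).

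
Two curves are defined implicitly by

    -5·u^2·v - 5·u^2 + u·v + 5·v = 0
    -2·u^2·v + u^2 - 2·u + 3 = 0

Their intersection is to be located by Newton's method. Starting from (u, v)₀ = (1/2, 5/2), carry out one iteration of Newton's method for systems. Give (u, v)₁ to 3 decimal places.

(0.771, 1.250)

At (1/2, 5/2): F = (9.375, 1.000).
Jacobian J = [[-10·u·v - 10·u + v, -5·u^2 + u + 5], [-4·u·v + 2·u - 2, -2·u^2]].
At the point, J = [[-15.000, 4.250], [-6.000, -0.500]] (det J = 33.000).
Solving J·Δ = −F gives Δ = (0.271, -1.250).
Then the next iterate is (u, v)₁ = (0.771, 1.250).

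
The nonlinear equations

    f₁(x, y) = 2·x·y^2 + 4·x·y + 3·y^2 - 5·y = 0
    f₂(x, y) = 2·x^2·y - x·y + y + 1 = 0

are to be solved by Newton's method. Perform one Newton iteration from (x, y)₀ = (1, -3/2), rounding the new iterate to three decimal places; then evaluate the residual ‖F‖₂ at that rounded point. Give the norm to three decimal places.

3.275

At (1, -3/2): F = (12.750, -2.000).
Jacobian J = [[2·y^2 + 4·y, 4·x·y + 4·x + 6·y - 5], [4·x·y - y, 2·x^2 - x + 1]].
At the point, J = [[-1.500, -16.000], [-4.500, 2.000]] (det J = -75.000).
Solving J·Δ = −F gives Δ = (-0.087, 0.805).
Then the next iterate is (x, y)₁ = (0.913, -0.695).
Re-evaluating at (0.913, -0.695): F = (3.26794, -0.21913), so ‖F‖₂ = 3.275.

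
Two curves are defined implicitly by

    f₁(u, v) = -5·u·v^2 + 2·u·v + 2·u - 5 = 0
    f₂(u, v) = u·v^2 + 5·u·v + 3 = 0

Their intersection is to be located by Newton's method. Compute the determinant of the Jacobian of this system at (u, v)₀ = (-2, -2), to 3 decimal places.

J = [[-5·v^2 + 2·v + 2, -10·u·v + 2·u], [v^2 + 5·v, 2·u·v + 5·u]].
At the point, J = [[-22.000, -44.000], [-6.000, -2.000]].
det J = -220.000.

-220.000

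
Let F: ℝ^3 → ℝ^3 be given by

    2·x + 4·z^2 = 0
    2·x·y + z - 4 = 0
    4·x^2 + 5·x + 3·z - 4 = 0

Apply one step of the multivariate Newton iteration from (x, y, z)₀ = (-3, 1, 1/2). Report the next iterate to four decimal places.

At (-3, 1, 1/2): F = (-5.0000, -9.5000, 18.5000).
Jacobian J = [[2, 0, 8·z], [2·y, 2·x, 1], [8·x + 5, 0, 3]].
At the point, J = [[2.0000, 0.0000, 4.0000], [2.0000, -6.0000, 1.0000], [-19.0000, 0.0000, 3.0000]] (det J = -492.0000).
Solving J·Δ = −F gives Δ = (1.0854, -1.1037, 0.7073).
Then the next iterate is (x, y, z)₁ = (-1.9146, -0.1037, 1.2073).

(-1.9146, -0.1037, 1.2073)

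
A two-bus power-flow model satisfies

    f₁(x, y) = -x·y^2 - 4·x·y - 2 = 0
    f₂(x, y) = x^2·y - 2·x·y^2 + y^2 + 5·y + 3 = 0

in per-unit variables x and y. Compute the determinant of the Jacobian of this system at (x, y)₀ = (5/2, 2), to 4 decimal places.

J = [[-y^2 - 4·y, -2·x·y - 4·x], [2·x·y - 2·y^2, x^2 - 4·x·y + 2·y + 5]].
At the point, J = [[-12.0000, -20.0000], [2.0000, -4.7500]].
det J = 97.0000.

97.0000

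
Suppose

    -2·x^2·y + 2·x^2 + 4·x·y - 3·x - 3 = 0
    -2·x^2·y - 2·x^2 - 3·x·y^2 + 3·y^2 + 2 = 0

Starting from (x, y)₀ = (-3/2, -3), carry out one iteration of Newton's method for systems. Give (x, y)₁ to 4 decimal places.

At (-3/2, -3): F = (37.5000, 78.5000).
Jacobian J = [[-4·x·y + 4·x + 4·y - 3, -2·x^2 + 4·x], [-4·x·y - 4·x - 3·y^2, -2·x^2 - 6·x·y + 6·y]].
At the point, J = [[-39.0000, -10.5000], [-39.0000, -49.5000]] (det J = 1521.0000).
Solving J·Δ = −F gives Δ = (0.6785, 1.0513).
Then the next iterate is (x, y)₁ = (-0.8215, -1.9487).

(-0.8215, -1.9487)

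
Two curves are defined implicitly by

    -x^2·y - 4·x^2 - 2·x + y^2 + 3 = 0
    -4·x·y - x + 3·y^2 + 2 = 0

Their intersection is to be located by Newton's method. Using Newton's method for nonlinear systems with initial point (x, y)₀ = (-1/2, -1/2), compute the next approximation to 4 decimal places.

At (-1/2, -1/2): F = (3.3750, 2.2500).
Jacobian J = [[-2·x·y - 8·x - 2, -x^2 + 2·y], [-4·y - 1, -4·x + 6·y]].
At the point, J = [[1.5000, -1.2500], [1.0000, -1.0000]] (det J = -0.2500).
Solving J·Δ = −F gives Δ = (-2.2500, 0.0000).
Then the next iterate is (x, y)₁ = (-2.7500, -0.5000).

(-2.7500, -0.5000)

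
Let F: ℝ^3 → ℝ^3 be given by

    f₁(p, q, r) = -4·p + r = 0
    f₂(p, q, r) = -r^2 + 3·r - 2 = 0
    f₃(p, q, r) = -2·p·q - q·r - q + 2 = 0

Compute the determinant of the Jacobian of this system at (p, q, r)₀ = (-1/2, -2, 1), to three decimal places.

J = [[-4, 0, 1], [0, 0, -2·r + 3], [-2·q, -2·p - r - 1, -q]].
At the point, J = [[-4.000, 0.000, 1.000], [0.000, 0.000, 1.000], [4.000, -1.000, 2.000]].
det J = -4.000.

-4.000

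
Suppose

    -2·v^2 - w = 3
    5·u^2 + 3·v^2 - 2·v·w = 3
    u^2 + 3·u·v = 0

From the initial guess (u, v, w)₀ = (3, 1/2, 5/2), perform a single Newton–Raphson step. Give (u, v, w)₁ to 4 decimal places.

At (3, 1/2, 5/2): F = (-6.0000, 40.2500, 13.5000).
Jacobian J = [[0, -4·v, -1], [10·u, 6·v - 2·w, -2·v], [2·u + 3·v, 3·u, 0]].
At the point, J = [[0.0000, -2.0000, -1.0000], [30.0000, -2.0000, -1.0000], [7.5000, 9.0000, 0.0000]] (det J = -270.0000).
Solving J·Δ = −F gives Δ = (-1.5417, -0.2153, -5.5694).
Then the next iterate is (u, v, w)₁ = (1.4583, 0.2847, -3.0694).

(1.4583, 0.2847, -3.0694)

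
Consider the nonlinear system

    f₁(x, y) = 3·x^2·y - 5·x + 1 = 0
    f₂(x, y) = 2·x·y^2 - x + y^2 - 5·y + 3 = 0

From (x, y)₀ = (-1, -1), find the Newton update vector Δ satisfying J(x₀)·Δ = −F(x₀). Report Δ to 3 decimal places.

(-5.500, 0.833)

At (-1, -1): F = (3.000, 8.000).
Jacobian J = [[6·x·y - 5, 3·x^2], [2·y^2 - 1, 4·x·y + 2·y - 5]].
At the point, J = [[1.000, 3.000], [1.000, -3.000]] (det J = -6.000).
Solving J·Δ = −F gives Δ = (-5.500, 0.833).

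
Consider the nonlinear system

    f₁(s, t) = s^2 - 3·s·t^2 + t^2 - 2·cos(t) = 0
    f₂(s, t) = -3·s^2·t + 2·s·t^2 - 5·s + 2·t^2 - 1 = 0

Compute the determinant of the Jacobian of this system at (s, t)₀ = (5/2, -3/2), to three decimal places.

J = [[2·s - 3·t^2, -6·s·t + 2·t + 2·sin(t)], [-6·s·t + 2·t^2 - 5, -3·s^2 + 4·s·t + 4·t]].
At the point, J = [[-1.750, 17.50501], [22.000, -39.750]].
det J = -315.548.

-315.548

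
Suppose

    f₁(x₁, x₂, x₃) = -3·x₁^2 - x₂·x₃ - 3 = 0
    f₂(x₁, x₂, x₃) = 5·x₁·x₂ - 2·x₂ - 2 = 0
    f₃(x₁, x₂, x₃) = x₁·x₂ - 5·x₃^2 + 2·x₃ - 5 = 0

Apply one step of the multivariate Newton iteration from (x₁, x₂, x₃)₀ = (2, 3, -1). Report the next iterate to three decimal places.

(0.747, 2.600, -0.120)

At (2, 3, -1): F = (-12.000, 22.000, -6.000).
Jacobian J = [[-6·x₁, -x₃, -x₂], [5·x₂, 5·x₁ - 2, 0], [x₂, x₁, -10·x₃ + 2]].
At the point, J = [[-12.000, 1.000, -3.000], [15.000, 8.000, 0.000], [3.000, 2.000, 12.000]] (det J = -1350.000).
Solving J·Δ = −F gives Δ = (-1.253, -0.400, 0.880).
Then the next iterate is (x₁, x₂, x₃)₁ = (0.747, 2.600, -0.120).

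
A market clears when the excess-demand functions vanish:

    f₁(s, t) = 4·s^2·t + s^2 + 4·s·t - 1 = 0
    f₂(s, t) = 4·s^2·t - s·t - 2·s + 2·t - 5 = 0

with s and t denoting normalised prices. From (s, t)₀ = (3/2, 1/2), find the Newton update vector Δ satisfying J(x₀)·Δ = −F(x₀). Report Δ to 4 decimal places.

(-2.5361, 1.2764)

At (3/2, 1/2): F = (8.7500, -3.2500).
Jacobian J = [[8·s·t + 2·s + 4·t, 4·s^2 + 4·s], [8·s·t - t - 2, 4·s^2 - s + 2]].
At the point, J = [[11.0000, 15.0000], [3.5000, 9.5000]] (det J = 52.0000).
Solving J·Δ = −F gives Δ = (-2.5361, 1.2764).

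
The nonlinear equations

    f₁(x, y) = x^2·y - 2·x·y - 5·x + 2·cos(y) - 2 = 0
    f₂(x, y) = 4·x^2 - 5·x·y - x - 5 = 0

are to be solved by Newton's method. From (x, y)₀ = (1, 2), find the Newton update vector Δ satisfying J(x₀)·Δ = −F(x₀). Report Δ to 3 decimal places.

At (1, 2): F = (-9.83229, -12.000).
Jacobian J = [[2·x·y - 2·y - 5, x^2 - 2·x - 2·sin(y)], [8·x - 5·y - 1, -5·x]].
At the point, J = [[-5.000, -2.81859], [-3.000, -5.000]] (det J = 16.54422).
Solving J·Δ = −F gives Δ = (-0.927, -1.844).

(-0.927, -1.844)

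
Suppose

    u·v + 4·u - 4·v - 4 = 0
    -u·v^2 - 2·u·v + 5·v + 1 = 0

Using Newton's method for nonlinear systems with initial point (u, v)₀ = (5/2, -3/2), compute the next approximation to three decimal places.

(-0.264, -0.607)

At (5/2, -3/2): F = (8.250, -4.625).
Jacobian J = [[v + 4, u - 4], [-v^2 - 2·v, -2·u·v - 2·u + 5]].
At the point, J = [[2.500, -1.500], [0.750, 7.500]] (det J = 19.875).
Solving J·Δ = −F gives Δ = (-2.764, 0.893).
Then the next iterate is (u, v)₁ = (-0.264, -0.607).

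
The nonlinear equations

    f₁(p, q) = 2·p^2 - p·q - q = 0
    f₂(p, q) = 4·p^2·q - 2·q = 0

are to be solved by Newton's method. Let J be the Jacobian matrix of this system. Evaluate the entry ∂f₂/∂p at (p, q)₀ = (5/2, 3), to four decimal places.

∂f₂/∂p = 8·p·q.
At (5/2, 3) this is 60.0000.

60.0000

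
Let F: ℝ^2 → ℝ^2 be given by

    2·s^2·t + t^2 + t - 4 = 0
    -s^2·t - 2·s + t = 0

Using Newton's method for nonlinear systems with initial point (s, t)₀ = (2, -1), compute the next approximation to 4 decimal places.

(-2.3000, -4.2000)

At (2, -1): F = (-12.0000, -1.0000).
Jacobian J = [[4·s·t, 2·s^2 + 2·t + 1], [-2·s·t - 2, -s^2 + 1]].
At the point, J = [[-8.0000, 7.0000], [2.0000, -3.0000]] (det J = 10.0000).
Solving J·Δ = −F gives Δ = (-4.3000, -3.2000).
Then the next iterate is (s, t)₁ = (-2.3000, -4.2000).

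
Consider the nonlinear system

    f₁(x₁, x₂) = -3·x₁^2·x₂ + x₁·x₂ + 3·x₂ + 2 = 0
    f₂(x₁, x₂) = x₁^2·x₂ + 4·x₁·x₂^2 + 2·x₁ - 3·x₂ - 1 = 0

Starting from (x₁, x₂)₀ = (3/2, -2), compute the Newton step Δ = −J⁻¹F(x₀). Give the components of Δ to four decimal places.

At (3/2, -2): F = (6.5000, 27.5000).
Jacobian J = [[-6·x₁·x₂ + x₂, -3·x₁^2 + x₁ + 3], [2·x₁·x₂ + 4·x₂^2 + 2, x₁^2 + 8·x₁·x₂ - 3]].
At the point, J = [[16.0000, -2.2500], [12.0000, -24.7500]] (det J = -369.0000).
Solving J·Δ = −F gives Δ = (-0.2683, 0.9810).

(-0.2683, 0.9810)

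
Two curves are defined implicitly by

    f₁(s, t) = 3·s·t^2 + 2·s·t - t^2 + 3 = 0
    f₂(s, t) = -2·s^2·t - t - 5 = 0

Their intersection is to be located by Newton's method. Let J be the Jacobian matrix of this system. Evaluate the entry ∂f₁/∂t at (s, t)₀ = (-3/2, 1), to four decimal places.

∂f₁/∂t = 6·s·t + 2·s - 2·t.
At (-3/2, 1) this is -14.0000.

-14.0000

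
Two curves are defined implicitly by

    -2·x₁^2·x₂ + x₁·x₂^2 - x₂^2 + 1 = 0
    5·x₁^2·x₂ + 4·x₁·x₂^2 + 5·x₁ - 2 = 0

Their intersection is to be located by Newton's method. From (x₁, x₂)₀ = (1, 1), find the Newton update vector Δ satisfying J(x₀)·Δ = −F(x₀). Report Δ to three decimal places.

(11.000, -17.000)

At (1, 1): F = (-1.000, 12.000).
Jacobian J = [[-4·x₁·x₂ + x₂^2, -2·x₁^2 + 2·x₁·x₂ - 2·x₂], [10·x₁·x₂ + 4·x₂^2 + 5, 5·x₁^2 + 8·x₁·x₂]].
At the point, J = [[-3.000, -2.000], [19.000, 13.000]] (det J = -1.000).
Solving J·Δ = −F gives Δ = (11.000, -17.000).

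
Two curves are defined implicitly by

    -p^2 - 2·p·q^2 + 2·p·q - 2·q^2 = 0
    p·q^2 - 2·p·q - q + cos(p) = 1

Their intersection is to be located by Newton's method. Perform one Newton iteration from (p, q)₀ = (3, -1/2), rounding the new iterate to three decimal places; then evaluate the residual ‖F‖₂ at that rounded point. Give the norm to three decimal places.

3.712

At (3, -1/2): F = (-14.000, 2.26001).
Jacobian J = [[-2·p - 2·q^2 + 2·q, -4·p·q + 2·p - 4·q], [q^2 - 2·q - sin(p), 2·p·q - 2·p - 1]].
At the point, J = [[-7.500, 14.000], [1.10888, -10.000]] (det J = 59.47568).
Solving J·Δ = −F gives Δ = (-1.822, 0.024).
Then the next iterate is (p, q)₁ = (1.178, -0.476).
Re-evaluating at (1.178, -0.476): F = (-3.49611, 1.24714), so ‖F‖₂ = 3.712.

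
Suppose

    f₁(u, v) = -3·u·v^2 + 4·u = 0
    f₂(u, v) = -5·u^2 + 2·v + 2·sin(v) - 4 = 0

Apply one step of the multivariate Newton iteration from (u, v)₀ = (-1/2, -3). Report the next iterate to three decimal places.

(1.825, -7.664)

At (-1/2, -3): F = (11.500, -11.53224).
Jacobian J = [[-3·v^2 + 4, -6·u·v], [-10·u, 2·cos(v) + 2]].
At the point, J = [[-23.000, -9.000], [5.000, 0.02002]] (det J = 44.53965).
Solving J·Δ = −F gives Δ = (2.325, -4.664).
Then the next iterate is (u, v)₁ = (1.825, -7.664).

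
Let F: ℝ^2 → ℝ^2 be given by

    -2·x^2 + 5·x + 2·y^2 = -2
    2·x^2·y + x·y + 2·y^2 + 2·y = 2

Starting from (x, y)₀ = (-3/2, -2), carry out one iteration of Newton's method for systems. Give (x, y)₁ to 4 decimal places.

At (-3/2, -2): F = (-2.0000, -4.0000).
Jacobian J = [[-4·x + 5, 4·y], [4·x·y + y, 2·x^2 + x + 4·y + 2]].
At the point, J = [[11.0000, -8.0000], [10.0000, -3.0000]] (det J = 47.0000).
Solving J·Δ = −F gives Δ = (0.5532, 0.5106).
Then the next iterate is (x, y)₁ = (-0.9468, -1.4894).

(-0.9468, -1.4894)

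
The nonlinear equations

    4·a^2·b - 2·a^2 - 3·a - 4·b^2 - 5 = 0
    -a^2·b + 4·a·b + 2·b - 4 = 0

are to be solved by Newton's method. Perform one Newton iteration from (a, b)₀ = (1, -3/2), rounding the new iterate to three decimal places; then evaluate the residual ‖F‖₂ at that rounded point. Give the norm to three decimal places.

5.217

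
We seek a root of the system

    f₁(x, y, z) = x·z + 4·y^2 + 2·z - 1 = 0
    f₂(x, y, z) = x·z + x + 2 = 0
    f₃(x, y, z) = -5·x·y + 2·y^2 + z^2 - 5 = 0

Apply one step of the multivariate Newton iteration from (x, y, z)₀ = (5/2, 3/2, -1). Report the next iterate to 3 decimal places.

At (5/2, 3/2, -1): F = (3.500, 2.000, -18.250).
Jacobian J = [[z, 8·y, x + 2], [z + 1, 0, x], [-5·y, -5·x + 4·y, 2·z]].
At the point, J = [[-1.000, 12.000, 4.500], [0.000, 0.000, 2.500], [-7.500, -6.500, -2.000]] (det J = -241.250).
Solving J·Δ = −F gives Δ = (-2.077, -0.165, -0.800).
Then the next iterate is (x, y, z)₁ = (0.423, 1.335, -1.800).

(0.423, 1.335, -1.800)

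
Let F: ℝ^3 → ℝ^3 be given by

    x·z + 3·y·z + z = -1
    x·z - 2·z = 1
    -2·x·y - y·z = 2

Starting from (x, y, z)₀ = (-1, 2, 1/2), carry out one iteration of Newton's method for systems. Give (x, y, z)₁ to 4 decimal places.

(-0.3714, 2.0381, -0.2286)

At (-1, 2, 1/2): F = (4.0000, -2.5000, 1.0000).
Jacobian J = [[z, 3·z, x + 3·y + 1], [z, 0, x - 2], [-2·y, -2·x - z, -y]].
At the point, J = [[0.5000, 1.5000, 6.0000], [0.5000, 0.0000, -3.0000], [-4.0000, 1.5000, -2.0000]] (det J = 26.2500).
Solving J·Δ = −F gives Δ = (0.6286, 0.0381, -0.7286).
Then the next iterate is (x, y, z)₁ = (-0.3714, 2.0381, -0.2286).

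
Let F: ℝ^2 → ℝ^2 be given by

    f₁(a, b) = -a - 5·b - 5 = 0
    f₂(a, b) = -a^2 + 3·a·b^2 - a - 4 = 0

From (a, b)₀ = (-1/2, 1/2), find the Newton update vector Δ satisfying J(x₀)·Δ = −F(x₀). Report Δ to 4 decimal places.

At (-1/2, 1/2): F = (-7.0000, -4.1250).
Jacobian J = [[-1, -5], [-2·a + 3·b^2 - 1, 6·a·b]].
At the point, J = [[-1.0000, -5.0000], [0.7500, -1.5000]] (det J = 5.2500).
Solving J·Δ = −F gives Δ = (1.9286, -1.7857).

(1.9286, -1.7857)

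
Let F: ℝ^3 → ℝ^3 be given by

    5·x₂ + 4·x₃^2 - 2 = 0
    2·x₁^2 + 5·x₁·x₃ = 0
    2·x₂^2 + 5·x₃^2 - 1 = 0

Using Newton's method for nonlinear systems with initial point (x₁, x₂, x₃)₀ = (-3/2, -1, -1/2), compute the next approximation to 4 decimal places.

(-0.2550, -0.0488, -0.8110)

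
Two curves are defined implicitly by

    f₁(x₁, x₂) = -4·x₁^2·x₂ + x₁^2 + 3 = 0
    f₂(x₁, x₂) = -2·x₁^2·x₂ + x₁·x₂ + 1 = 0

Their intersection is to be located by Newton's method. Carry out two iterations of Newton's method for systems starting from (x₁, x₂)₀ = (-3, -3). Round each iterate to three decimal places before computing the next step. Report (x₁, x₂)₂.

At (-3, -3): F = (120.000, 64.000).
Jacobian J = [[-8·x₁·x₂ + 2·x₁, -4·x₁^2], [-4·x₁·x₂ + x₂, -2·x₁^2 + x₁]].
At the point, J = [[-78.000, -36.000], [-39.000, -21.000]] (det J = 234.000).
Solving J·Δ = −F gives Δ = (0.923, 1.333).
Then the next iterate is (x₁, x₂)₁ = (-2.077, -1.667).
Round to (-2.077, -1.667) and repeat: F = (36.07921, 18.84500), J = [[-31.85287, -17.25572], [-15.51644, -10.70486]].
Δ = (0.833, 0.552), so (x₁, x₂)₂ = (-1.244, -1.115).

(-1.244, -1.115)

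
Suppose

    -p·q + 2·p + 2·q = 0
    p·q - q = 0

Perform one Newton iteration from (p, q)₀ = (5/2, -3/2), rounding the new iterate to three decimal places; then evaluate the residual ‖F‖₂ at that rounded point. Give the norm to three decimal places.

0.394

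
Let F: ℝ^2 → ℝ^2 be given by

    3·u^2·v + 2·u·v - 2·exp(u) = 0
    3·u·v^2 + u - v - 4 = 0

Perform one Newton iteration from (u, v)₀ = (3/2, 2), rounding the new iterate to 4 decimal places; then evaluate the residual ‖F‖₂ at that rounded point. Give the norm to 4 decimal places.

At (3/2, 2): F = (10.536622, 13.5000).
Jacobian J = [[6·u·v + 2·v - 2·exp(u), 3·u^2 + 2·u], [3·v^2 + 1, 6·u·v - 1]].
At the point, J = [[13.036622, 9.7500], [13.0000, 17.0000]] (det J = 94.872572).
Solving J·Δ = −F gives Δ = (-0.5006, -0.4113).
Then the next iterate is (u, v)₁ = (0.9994, 1.5887).
Re-evaluating at (0.9994, 1.5887): F = (2.502573, 2.978060), so ‖F‖₂ = 3.8900.

3.8900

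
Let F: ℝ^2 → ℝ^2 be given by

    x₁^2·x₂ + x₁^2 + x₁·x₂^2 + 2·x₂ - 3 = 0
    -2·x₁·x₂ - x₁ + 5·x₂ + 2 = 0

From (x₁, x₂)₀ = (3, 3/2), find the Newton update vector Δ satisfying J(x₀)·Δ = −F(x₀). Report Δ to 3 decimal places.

At (3, 3/2): F = (29.250, -2.500).
Jacobian J = [[2·x₁·x₂ + 2·x₁ + x₂^2, x₁^2 + 2·x₁·x₂ + 2], [-2·x₂ - 1, -2·x₁ + 5]].
At the point, J = [[17.250, 20.000], [-4.000, -1.000]] (det J = 62.750).
Solving J·Δ = −F gives Δ = (-0.331, -1.177).

(-0.331, -1.177)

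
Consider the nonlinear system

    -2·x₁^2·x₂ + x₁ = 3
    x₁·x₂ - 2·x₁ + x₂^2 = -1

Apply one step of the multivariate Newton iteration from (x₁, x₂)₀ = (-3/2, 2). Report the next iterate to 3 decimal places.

(-1.154, 0.000)

At (-3/2, 2): F = (-13.500, 5.000).
Jacobian J = [[-4·x₁·x₂ + 1, -2·x₁^2], [x₂ - 2, x₁ + 2·x₂]].
At the point, J = [[13.000, -4.500], [0.000, 2.500]] (det J = 32.500).
Solving J·Δ = −F gives Δ = (0.346, -2.000).
Then the next iterate is (x₁, x₂)₁ = (-1.154, 0.000).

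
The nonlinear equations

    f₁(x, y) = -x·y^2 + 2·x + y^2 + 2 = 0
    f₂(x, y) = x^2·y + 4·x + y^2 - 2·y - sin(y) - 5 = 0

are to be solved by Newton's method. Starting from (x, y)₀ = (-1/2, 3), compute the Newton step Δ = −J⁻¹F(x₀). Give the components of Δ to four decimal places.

(2.3314, 0.2022)

At (-1/2, 3): F = (14.5000, -3.391120).
Jacobian J = [[-y^2 + 2, -2·x·y + 2·y], [2·x·y + 4, x^2 + 2·y - cos(y) - 2]].
At the point, J = [[-7.0000, 9.0000], [1.0000, 5.239992]] (det J = -45.679947).
Solving J·Δ = −F gives Δ = (2.3314, 0.2022).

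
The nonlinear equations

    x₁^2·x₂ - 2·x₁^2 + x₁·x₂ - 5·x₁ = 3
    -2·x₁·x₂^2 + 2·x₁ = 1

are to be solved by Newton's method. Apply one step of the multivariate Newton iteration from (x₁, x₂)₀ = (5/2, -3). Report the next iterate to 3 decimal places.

(1.007, -2.429)

At (5/2, -3): F = (-54.250, -41.000).
Jacobian J = [[2·x₁·x₂ - 4·x₁ + x₂ - 5, x₁^2 + x₁], [-2·x₂^2 + 2, -4·x₁·x₂]].
At the point, J = [[-33.000, 8.750], [-16.000, 30.000]] (det J = -850.000).
Solving J·Δ = −F gives Δ = (-1.493, 0.571).
Then the next iterate is (x₁, x₂)₁ = (1.007, -2.429).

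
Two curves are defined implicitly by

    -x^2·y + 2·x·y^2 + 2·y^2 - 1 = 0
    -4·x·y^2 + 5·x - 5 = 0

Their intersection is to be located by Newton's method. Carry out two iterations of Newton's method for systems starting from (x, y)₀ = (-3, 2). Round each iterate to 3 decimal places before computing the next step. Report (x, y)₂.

(-0.837, 1.699)

At (-3, 2): F = (-35.000, 28.000).
Jacobian J = [[-2·x·y + 2·y^2, -x^2 + 4·x·y + 4·y], [-4·y^2 + 5, -8·x·y]].
At the point, J = [[20.000, -25.000], [-11.000, 48.000]] (det J = 685.000).
Solving J·Δ = −F gives Δ = (1.431, -0.255).
Then the next iterate is (x, y)₁ = (-1.569, 1.745).
Round to (-1.569, 1.745) and repeat: F = (-8.76101, 6.26558), J = [[11.56586, -6.43338], [-7.18010, 21.90324]].
Δ = (0.732, -0.046), so (x, y)₂ = (-0.837, 1.699).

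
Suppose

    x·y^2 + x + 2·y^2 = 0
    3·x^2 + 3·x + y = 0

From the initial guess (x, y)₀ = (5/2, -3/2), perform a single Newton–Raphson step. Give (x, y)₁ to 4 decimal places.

(1.0919, -0.9038)

At (5/2, -3/2): F = (12.6250, 24.7500).
Jacobian J = [[y^2 + 1, 2·x·y + 4·y], [6·x + 3, 1]].
At the point, J = [[3.2500, -13.5000], [18.0000, 1.0000]] (det J = 246.2500).
Solving J·Δ = −F gives Δ = (-1.4081, 0.5962).
Then the next iterate is (x, y)₁ = (1.0919, -0.9038).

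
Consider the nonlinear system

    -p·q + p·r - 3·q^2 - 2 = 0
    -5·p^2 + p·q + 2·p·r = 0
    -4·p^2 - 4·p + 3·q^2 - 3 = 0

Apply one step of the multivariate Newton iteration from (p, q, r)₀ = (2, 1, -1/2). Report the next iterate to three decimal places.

At (2, 1, -1/2): F = (-8.000, -20.000, -24.000).
Jacobian J = [[-q + r, -p - 6·q, p], [-10·p + q + 2·r, p, 2·p], [-8·p - 4, 6·q, 0]].
At the point, J = [[-1.500, -8.000, 2.000], [-20.000, 2.000, 4.000], [-20.000, 6.000, 0.000]] (det J = 516.000).
Solving J·Δ = −F gives Δ = (-1.581, -1.271, -2.271).
Then the next iterate is (p, q, r)₁ = (0.419, -0.271, -2.771).

(0.419, -0.271, -2.771)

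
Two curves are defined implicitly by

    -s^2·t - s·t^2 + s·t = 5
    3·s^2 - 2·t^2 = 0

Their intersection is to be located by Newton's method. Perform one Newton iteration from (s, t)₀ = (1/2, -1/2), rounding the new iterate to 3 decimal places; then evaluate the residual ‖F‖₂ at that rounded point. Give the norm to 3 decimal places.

21.923

At (1/2, -1/2): F = (-5.250, 0.250).
Jacobian J = [[-2·s·t - t^2 + t, -s^2 - 2·s·t + s], [6·s, -4·t]].
At the point, J = [[-0.250, 0.750], [3.000, 2.000]] (det J = -2.750).
Solving J·Δ = −F gives Δ = (-3.886, 5.705).
Then the next iterate is (s, t)₁ = (-3.386, 5.205).
Re-evaluating at (-3.386, 5.205): F = (9.43416, -19.78906), so ‖F‖₂ = 21.923.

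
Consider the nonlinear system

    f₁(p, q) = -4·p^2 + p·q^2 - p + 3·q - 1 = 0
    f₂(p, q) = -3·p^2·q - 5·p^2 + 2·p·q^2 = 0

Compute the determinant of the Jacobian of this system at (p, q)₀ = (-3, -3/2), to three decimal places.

J = [[-8·p + q^2 - 1, 2·p·q + 3], [-6·p·q - 10·p + 2·q^2, -3·p^2 + 4·p·q]].
At the point, J = [[25.250, 12.000], [7.500, -9.000]].
det J = -317.250.

-317.250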